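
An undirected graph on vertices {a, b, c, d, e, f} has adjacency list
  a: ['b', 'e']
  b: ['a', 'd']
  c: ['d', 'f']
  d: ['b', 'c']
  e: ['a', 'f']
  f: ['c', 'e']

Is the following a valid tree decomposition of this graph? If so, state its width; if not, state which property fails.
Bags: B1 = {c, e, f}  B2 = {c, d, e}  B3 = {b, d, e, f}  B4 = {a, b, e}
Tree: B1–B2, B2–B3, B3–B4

No — bags containing vertex f are not connected in the tree.

A tree decomposition must satisfy three properties: every vertex lies in some bag; for every edge, both endpoints lie together in some bag; and for every vertex, the bags containing it form a connected subtree. Here bags containing vertex f are not connected in the tree, so the decomposition is invalid.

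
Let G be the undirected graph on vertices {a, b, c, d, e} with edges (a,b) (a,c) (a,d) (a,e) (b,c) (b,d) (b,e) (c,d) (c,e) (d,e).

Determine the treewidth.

A width-4 tree decomposition is:
Bags: B1 = {a, b, c, d, e}
Tree: (single bag)
A single bag containing all 5 vertices is trivially a valid decomposition of width 4. Conversely, {a, b, c, d, e} is a clique of size 5, and the vertices of any clique must share a bag in every tree decomposition; so some bag has ≥ 5 vertices and tw(G) ≥ 4. Therefore the treewidth is 4.

4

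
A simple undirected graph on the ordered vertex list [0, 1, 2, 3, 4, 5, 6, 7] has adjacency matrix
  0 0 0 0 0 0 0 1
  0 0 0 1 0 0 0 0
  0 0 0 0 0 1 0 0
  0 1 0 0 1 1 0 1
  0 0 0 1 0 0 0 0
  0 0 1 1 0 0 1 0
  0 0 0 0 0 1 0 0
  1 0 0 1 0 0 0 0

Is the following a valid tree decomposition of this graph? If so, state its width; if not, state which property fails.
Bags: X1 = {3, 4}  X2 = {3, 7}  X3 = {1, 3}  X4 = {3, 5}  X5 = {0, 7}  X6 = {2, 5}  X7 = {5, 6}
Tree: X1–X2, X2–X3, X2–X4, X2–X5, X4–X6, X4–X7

Checking the three conditions: (i) the bags cover all of {0, 1, 2, 3, 4, 5, 6, 7}; (ii) for each edge, some bag contains both endpoints; (iii) the bags containing any fixed vertex form a subtree. All hold, so the decomposition is valid with width 2 − 1 = 1.

Yes; width 1.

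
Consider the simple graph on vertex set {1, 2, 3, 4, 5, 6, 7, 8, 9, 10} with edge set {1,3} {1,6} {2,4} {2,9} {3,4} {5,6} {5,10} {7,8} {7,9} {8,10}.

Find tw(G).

2

A width-2 tree decomposition is:
Bags: B1 = {2, 7, 9}  B2 = {2, 7, 8}  B3 = {2, 8, 10}  B4 = {2, 5, 10}  B5 = {2, 5, 6}  B6 = {1, 2, 6}  B7 = {1, 2, 3}  B8 = {2, 3, 4}
Tree: B1–B2, B2–B3, B3–B4, B4–B5, B5–B6, B6–B7, B7–B8
Every bag has size at most 3, so the width is 3 − 1 = 2 and tw(G) ≤ 2. For the lower bound, G contains the cycle 2–9–7–8–10–5–6–1–3–4–2, so G is not a forest; only forests have treewidth ≤ 1, hence tw(G) ≥ 2. The upper and lower bounds meet at 2, so that is the treewidth.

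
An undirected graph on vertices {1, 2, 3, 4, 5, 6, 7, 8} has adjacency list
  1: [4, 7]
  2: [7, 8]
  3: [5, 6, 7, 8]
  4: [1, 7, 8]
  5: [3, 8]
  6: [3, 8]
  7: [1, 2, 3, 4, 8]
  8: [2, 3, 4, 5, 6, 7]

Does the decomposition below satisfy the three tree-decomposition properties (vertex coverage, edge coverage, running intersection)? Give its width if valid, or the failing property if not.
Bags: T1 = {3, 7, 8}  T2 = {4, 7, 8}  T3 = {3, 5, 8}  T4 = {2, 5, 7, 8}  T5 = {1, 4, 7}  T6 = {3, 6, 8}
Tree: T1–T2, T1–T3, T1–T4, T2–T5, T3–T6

No — bags containing vertex 5 are not connected in the tree.

A tree decomposition must satisfy three properties: every vertex lies in some bag; for every edge, both endpoints lie together in some bag; and for every vertex, the bags containing it form a connected subtree. Here bags containing vertex 5 are not connected in the tree, so the decomposition is invalid.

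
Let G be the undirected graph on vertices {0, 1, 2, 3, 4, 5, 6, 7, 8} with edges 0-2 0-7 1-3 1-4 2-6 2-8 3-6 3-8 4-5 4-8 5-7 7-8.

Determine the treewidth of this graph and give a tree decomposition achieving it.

Treewidth 3.
One such decomposition:
Bags: B1 = {0, 2, 5, 7}  B2 = {2, 5, 7, 8}  B3 = {2, 4, 5, 8}  B4 = {2, 4, 6, 8}  B5 = {3, 4, 6, 8}  B6 = {1, 3, 4, 6}
Tree: B1–B2, B2–B3, B3–B4, B4–B5, B5–B6

Every bag has size at most 4, so the width is 4 − 1 = 3 and tw(G) ≤ 3. For the lower bound: the 4 vertex sets {0,5,7}, {2}, {8}, {1,3,4,6} are disjoint, each induces a connected subgraph, and every pair is joined by at least one edge of G. Contracting each set to a single vertex therefore yields K_{4} as a minor, and since treewidth is minor-monotone, tw(G) ≥ tw(K_{4}) = 3. Hence tw(G) = 3 exactly.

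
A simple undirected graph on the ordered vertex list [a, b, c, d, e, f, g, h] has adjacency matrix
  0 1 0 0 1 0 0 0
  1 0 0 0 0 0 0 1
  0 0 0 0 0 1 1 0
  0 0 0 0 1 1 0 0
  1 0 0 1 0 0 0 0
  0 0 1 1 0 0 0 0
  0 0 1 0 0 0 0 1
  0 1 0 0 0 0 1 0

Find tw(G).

2

A width-2 tree decomposition is:
Bags: B1 = {a, b, e}  B2 = {b, e, h}  B3 = {e, g, h}  B4 = {c, e, g}  B5 = {c, e, f}  B6 = {d, e, f}
Tree: B1–B2, B2–B3, B3–B4, B4–B5, B5–B6
Every bag has size at most 3, so the width is 3 − 1 = 2 and tw(G) ≤ 2. Since e–a–b–h–g–c–f–d–e is a cycle in G, G is not acyclic. Forests are exactly the graphs of treewidth ≤ 1, so tw(G) ≥ 2. Combining the bounds, tw(G) = 2.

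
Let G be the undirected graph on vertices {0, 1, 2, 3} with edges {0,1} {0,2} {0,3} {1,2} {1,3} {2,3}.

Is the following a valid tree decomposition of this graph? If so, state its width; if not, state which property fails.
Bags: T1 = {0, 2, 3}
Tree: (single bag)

No — vertex 1 appears in no bag.

A tree decomposition must satisfy three properties: every vertex lies in some bag; for every edge, both endpoints lie together in some bag; and for every vertex, the bags containing it form a connected subtree. Here vertex 1 appears in no bag, so the decomposition is invalid.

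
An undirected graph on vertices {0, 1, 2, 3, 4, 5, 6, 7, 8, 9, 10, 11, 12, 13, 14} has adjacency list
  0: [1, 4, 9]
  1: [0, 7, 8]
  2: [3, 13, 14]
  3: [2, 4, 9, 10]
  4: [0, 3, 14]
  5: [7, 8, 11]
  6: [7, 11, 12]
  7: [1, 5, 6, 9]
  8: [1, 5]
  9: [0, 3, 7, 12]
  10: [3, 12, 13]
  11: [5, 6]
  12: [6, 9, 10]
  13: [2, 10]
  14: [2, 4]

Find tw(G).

A width-3 tree decomposition is:
Bags: B1 = {5, 6, 8, 11}  B2 = {5, 6, 7, 8}  B3 = {1, 6, 7, 8}  B4 = {1, 6, 7, 12}  B5 = {1, 7, 9, 12}  B6 = {0, 1, 9, 12}  B7 = {0, 9, 10, 12}  B8 = {0, 3, 9, 10}  B9 = {0, 3, 4, 10}  B10 = {3, 4, 10, 13}  B11 = {2, 3, 4, 13}  B12 = {2, 4, 13, 14}
Tree: B1–B2, B2–B3, B3–B4, B4–B5, B5–B6, B6–B7, B7–B8, B8–B9, B9–B10, B10–B11, B11–B12
Each bag holds 4 vertices, so the decomposition has width 3, which upper-bounds the treewidth. For the lower bound: the 4 vertex sets {5,8,11}, {6}, {7}, {0,1,9,12} are disjoint, each induces a connected subgraph, and every pair is joined by at least one edge of G. Contracting each set to a single vertex therefore yields K_{4} as a minor, and since treewidth is minor-monotone, tw(G) ≥ tw(K_{4}) = 3. The upper and lower bounds meet at 3, so that is the treewidth.

3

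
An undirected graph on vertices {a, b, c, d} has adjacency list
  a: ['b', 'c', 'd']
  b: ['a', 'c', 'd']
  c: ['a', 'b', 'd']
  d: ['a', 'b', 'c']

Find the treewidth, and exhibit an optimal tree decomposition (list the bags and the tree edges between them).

With just one bag of size 4, the width is 4 − 1 = 3, so tw(G) ≤ 3. Conversely, {a, b, c, d} is a clique of size 4, and the vertices of any clique must share a bag in every tree decomposition; so some bag has ≥ 4 vertices and tw(G) ≥ 3. Combining the bounds, tw(G) = 3.

Treewidth 3.
One such decomposition:
Bags: B1 = {a, b, c, d}
Tree: (single bag)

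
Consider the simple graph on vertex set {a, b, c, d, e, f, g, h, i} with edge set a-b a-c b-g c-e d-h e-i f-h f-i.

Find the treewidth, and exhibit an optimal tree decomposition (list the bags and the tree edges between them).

Treewidth 1.
One such decomposition:
Bags: B1 = {b, g}  B2 = {a, b}  B3 = {a, c}  B4 = {c, e}  B5 = {e, i}  B6 = {f, i}  B7 = {f, h}  B8 = {d, h}
Tree: B1–B2, B2–B3, B3–B4, B4–B5, B5–B6, B6–B7, B7–B8

Every bag has size at most 2, so the width is 2 − 1 = 1 and tw(G) ≤ 1. Any graph with an edge has treewidth ≥ 1, and G has the edge g–b. Hence tw(G) = 1 exactly.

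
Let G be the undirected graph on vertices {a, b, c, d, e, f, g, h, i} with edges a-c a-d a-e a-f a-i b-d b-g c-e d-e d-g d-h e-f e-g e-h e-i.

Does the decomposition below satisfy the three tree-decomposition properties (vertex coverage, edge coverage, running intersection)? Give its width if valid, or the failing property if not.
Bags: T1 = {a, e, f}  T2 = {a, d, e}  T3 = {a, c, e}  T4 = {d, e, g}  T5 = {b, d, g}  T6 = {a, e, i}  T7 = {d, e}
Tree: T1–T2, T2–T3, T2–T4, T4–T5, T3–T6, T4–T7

No — vertex h appears in no bag.

A tree decomposition must satisfy three properties: every vertex lies in some bag; for every edge, both endpoints lie together in some bag; and for every vertex, the bags containing it form a connected subtree. Here vertex h appears in no bag, so the decomposition is invalid.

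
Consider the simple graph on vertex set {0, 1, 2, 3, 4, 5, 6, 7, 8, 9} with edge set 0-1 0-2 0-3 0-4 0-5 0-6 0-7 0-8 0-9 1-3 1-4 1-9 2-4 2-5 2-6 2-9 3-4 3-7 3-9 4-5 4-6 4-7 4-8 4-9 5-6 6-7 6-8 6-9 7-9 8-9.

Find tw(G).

4

A width-4 tree decomposition is:
Bags: B1 = {0, 4, 6, 7, 9}  B2 = {0, 3, 4, 7, 9}  B3 = {0, 2, 4, 6, 9}  B4 = {0, 2, 4, 5, 6}  B5 = {0, 1, 3, 4, 9}  B6 = {0, 4, 6, 8, 9}
Tree: B1–B2, B1–B3, B3–B4, B2–B5, B3–B6
Each bag holds 5 vertices, so the decomposition has width 4, which upper-bounds the treewidth. Conversely, {0, 1, 3, 4, 9} is a clique of size 5, and the vertices of any clique must share a bag in every tree decomposition; so some bag has ≥ 5 vertices and tw(G) ≥ 4. Therefore the treewidth is 4.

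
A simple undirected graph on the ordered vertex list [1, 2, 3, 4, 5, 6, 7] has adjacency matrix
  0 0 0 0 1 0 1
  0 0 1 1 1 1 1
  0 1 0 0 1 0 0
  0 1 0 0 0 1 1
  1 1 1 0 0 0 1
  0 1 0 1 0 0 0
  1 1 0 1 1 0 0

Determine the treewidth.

A width-2 tree decomposition is:
Bags: B1 = {1, 5, 7}  B2 = {2, 5, 7}  B3 = {2, 4, 7}  B4 = {2, 4, 6}  B5 = {2, 3, 5}
Tree: B1–B2, B2–B3, B3–B4, B2–B5
Every bag has size at most 3, so the width is 3 − 1 = 2 and tw(G) ≤ 2. For the lower bound, the 3 vertices {1, 5, 7} are pairwise adjacent, and any tree decomposition puts a clique entirely inside one bag — forcing width ≥ 2. Combining the bounds, tw(G) = 2.

2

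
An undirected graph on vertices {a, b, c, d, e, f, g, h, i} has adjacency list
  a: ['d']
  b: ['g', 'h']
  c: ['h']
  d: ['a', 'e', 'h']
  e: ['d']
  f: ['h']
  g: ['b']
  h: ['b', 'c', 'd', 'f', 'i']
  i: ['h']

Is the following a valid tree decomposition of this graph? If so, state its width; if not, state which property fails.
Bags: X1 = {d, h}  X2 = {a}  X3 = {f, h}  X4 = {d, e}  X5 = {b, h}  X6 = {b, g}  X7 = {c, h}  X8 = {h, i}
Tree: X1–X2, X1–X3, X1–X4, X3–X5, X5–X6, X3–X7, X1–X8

A tree decomposition must satisfy three properties: every vertex lies in some bag; for every edge, both endpoints lie together in some bag; and for every vertex, the bags containing it form a connected subtree. Here edge (d,a) lies in no bag, so the decomposition is invalid.

No — edge (d,a) lies in no bag.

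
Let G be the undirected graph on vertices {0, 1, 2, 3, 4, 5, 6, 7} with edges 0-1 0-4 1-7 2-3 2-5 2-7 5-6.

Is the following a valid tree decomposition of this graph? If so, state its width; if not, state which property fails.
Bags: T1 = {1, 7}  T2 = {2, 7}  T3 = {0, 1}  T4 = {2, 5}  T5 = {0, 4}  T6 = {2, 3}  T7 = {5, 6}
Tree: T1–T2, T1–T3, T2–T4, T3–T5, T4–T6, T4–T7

Checking the three conditions: (i) the bags cover all of {0, 1, 2, 3, 4, 5, 6, 7}; (ii) for each edge, some bag contains both endpoints; (iii) the bags containing any fixed vertex form a subtree. All hold, so the decomposition is valid with width 2 − 1 = 1.

Yes; width 1.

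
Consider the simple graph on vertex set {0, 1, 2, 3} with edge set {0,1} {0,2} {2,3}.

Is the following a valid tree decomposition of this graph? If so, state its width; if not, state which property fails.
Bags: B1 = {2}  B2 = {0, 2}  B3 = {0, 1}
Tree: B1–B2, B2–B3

A tree decomposition must satisfy three properties: every vertex lies in some bag; for every edge, both endpoints lie together in some bag; and for every vertex, the bags containing it form a connected subtree. Here vertex 3 appears in no bag, so the decomposition is invalid.

No — vertex 3 appears in no bag.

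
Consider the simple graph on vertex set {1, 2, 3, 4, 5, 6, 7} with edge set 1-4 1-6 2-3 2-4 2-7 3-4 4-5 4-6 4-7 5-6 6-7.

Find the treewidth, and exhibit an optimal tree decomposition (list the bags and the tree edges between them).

Each bag holds 3 vertices, so the decomposition has width 2, which upper-bounds the treewidth. For the lower bound, the 3 vertices {2, 3, 4} are pairwise adjacent, and any tree decomposition puts a clique entirely inside one bag — forcing width ≥ 2. Hence tw(G) = 2 exactly.

Treewidth 2.
One such decomposition:
Bags: B1 = {2, 4, 7}  B2 = {4, 6, 7}  B3 = {2, 3, 4}  B4 = {1, 4, 6}  B5 = {4, 5, 6}
Tree: B1–B2, B1–B3, B2–B4, B2–B5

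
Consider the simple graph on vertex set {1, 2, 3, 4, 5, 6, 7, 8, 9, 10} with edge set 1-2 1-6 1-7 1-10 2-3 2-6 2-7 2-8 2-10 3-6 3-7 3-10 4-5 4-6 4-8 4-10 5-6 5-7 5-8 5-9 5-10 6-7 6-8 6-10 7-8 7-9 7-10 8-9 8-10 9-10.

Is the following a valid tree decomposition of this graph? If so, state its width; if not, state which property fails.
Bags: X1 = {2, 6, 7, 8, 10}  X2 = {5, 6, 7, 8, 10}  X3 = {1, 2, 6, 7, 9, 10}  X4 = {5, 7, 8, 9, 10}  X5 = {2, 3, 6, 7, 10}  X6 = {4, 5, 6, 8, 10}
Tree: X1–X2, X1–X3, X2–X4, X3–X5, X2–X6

No — bags containing vertex 9 are not connected in the tree.

A tree decomposition must satisfy three properties: every vertex lies in some bag; for every edge, both endpoints lie together in some bag; and for every vertex, the bags containing it form a connected subtree. Here bags containing vertex 9 are not connected in the tree, so the decomposition is invalid.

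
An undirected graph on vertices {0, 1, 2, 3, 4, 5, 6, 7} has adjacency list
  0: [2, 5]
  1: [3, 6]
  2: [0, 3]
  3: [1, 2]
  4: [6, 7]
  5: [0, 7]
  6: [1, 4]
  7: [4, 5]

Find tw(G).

A width-2 tree decomposition is:
Bags: B1 = {1, 2, 3}  B2 = {1, 2, 6}  B3 = {2, 4, 6}  B4 = {2, 4, 7}  B5 = {2, 5, 7}  B6 = {0, 2, 5}
Tree: B1–B2, B2–B3, B3–B4, B4–B5, B5–B6
The largest bag has 3 vertices, giving width 2; this decomposition certifies tw(G) ≤ 2. Since 2–3–1–6–4–7–5–0–2 is a cycle in G, G is not acyclic. Forests are exactly the graphs of treewidth ≤ 1, so tw(G) ≥ 2. The upper and lower bounds meet at 2, so that is the treewidth.

2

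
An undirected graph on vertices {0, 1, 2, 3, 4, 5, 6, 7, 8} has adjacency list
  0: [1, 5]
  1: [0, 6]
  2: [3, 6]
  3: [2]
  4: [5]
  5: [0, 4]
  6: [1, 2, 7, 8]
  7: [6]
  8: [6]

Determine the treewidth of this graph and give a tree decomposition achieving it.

Every bag has size at most 2, so the width is 2 − 1 = 1 and tw(G) ≤ 1. Since G has at least one edge (e.g. 1–0), it is not an edgeless graph, so tw(G) ≥ 1. Hence tw(G) = 1 exactly.

Treewidth 1.
One such decomposition:
Bags: B1 = {0, 1}  B2 = {0, 5}  B3 = {1, 6}  B4 = {2, 6}  B5 = {6, 7}  B6 = {6, 8}  B7 = {2, 3}  B8 = {4, 5}
Tree: B1–B2, B1–B3, B3–B4, B3–B5, B4–B6, B4–B7, B2–B8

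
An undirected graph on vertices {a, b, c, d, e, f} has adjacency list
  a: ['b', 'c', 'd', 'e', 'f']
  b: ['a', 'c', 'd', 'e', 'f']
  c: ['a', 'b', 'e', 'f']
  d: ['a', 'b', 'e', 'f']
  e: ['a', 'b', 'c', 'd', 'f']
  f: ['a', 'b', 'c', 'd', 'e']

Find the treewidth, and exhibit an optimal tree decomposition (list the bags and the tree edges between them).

Each bag holds 5 vertices, so the decomposition has width 4, which upper-bounds the treewidth. On the other hand G contains the 5-clique {a, b, d, e, f}. A clique must lie in a single bag of any decomposition, so no decomposition can have width below 4. The upper and lower bounds meet at 4, so that is the treewidth.

Treewidth 4.
One such decomposition:
Bags: B1 = {a, b, c, e, f}  B2 = {a, b, d, e, f}
Tree: B1–B2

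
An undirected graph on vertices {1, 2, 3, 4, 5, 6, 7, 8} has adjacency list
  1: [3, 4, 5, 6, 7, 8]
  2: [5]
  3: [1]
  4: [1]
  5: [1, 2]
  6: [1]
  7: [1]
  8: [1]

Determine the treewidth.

1

A width-1 tree decomposition is:
Bags: B1 = {1, 3}  B2 = {1, 5}  B3 = {2, 5}  B4 = {1, 8}  B5 = {1, 7}  B6 = {1, 6}  B7 = {1, 4}
Tree: B1–B2, B2–B3, B2–B4, B2–B5, B1–B6, B6–B7
Every bag has size at most 2, so the width is 2 − 1 = 1 and tw(G) ≤ 1. Any graph with an edge has treewidth ≥ 1, and G has the edge 3–1. Hence tw(G) = 1 exactly.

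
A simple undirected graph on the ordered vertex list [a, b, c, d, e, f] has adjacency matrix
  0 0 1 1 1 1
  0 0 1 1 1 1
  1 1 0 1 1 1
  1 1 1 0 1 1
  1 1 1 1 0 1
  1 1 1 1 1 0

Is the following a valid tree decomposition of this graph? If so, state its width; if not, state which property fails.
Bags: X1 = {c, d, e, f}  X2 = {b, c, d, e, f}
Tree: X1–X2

A tree decomposition must satisfy three properties: every vertex lies in some bag; for every edge, both endpoints lie together in some bag; and for every vertex, the bags containing it form a connected subtree. Here vertex a appears in no bag, so the decomposition is invalid.

No — vertex a appears in no bag.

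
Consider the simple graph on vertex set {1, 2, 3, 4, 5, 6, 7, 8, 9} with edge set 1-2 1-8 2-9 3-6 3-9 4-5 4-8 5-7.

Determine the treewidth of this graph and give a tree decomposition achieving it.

Treewidth 1.
One such decomposition:
Bags: B1 = {3, 6}  B2 = {3, 9}  B3 = {2, 9}  B4 = {1, 2}  B5 = {1, 8}  B6 = {4, 8}  B7 = {4, 5}  B8 = {5, 7}
Tree: B1–B2, B2–B3, B3–B4, B4–B5, B5–B6, B6–B7, B7–B8

Each bag holds 2 vertices, so the decomposition has width 1, which upper-bounds the treewidth. G has an edge, so its treewidth is at least 1. Combining the bounds, tw(G) = 1.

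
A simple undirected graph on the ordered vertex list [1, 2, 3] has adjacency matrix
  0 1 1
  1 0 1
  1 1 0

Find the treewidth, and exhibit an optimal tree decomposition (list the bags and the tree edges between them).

Treewidth 2.
Bags: B1 = {1, 2, 3}
Tree: (single bag)

With just one bag of size 3, the width is 3 − 1 = 2, so tw(G) ≤ 2. On the other hand G contains the 3-clique {1, 2, 3}. A clique must lie in a single bag of any decomposition, so no decomposition can have width below 2. Hence tw(G) = 2 exactly.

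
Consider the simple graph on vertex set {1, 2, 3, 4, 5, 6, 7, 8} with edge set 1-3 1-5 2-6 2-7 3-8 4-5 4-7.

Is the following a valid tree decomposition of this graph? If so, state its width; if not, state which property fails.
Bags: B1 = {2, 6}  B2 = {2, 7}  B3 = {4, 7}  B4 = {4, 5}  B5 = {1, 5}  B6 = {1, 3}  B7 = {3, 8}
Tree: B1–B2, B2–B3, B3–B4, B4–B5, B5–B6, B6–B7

Yes; width 1.

Checking the three conditions: (i) the bags cover all of {1, 2, 3, 4, 5, 6, 7, 8}; (ii) for each edge, some bag contains both endpoints; (iii) the bags containing any fixed vertex form a subtree. All hold, so the decomposition is valid with width 2 − 1 = 1.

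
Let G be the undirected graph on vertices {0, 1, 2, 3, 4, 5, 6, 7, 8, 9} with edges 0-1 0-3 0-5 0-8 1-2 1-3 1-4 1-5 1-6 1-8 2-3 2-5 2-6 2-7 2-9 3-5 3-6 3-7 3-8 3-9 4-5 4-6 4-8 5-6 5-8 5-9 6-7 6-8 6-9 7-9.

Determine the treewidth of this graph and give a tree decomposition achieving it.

Treewidth 4.
One such decomposition:
Bags: B1 = {1, 3, 5, 6, 8}  B2 = {1, 2, 3, 5, 6}  B3 = {0, 1, 3, 5, 8}  B4 = {1, 4, 5, 6, 8}  B5 = {2, 3, 5, 6, 9}  B6 = {2, 3, 6, 7, 9}
Tree: B1–B2, B1–B3, B1–B4, B2–B5, B5–B6

The largest bag has 5 vertices, giving width 4; this decomposition certifies tw(G) ≤ 4. Conversely, {0, 1, 3, 5, 8} is a clique of size 5, and the vertices of any clique must share a bag in every tree decomposition; so some bag has ≥ 5 vertices and tw(G) ≥ 4. Therefore the treewidth is 4.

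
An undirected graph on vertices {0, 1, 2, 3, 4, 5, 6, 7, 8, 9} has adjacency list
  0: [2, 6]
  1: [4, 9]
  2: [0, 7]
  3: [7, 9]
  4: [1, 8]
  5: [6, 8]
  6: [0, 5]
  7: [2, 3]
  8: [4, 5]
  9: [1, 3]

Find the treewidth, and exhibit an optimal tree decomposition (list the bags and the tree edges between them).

Every bag has size at most 3, so the width is 3 − 1 = 2 and tw(G) ≤ 2. The edges 0–2–7–3–9–1–4–8–5–6–0 form a cycle, so G is not a tree and its treewidth is at least 2. The upper and lower bounds meet at 2, so that is the treewidth.

Treewidth 2.
One optimal decomposition is:
Bags: B1 = {0, 2, 7}  B2 = {0, 3, 7}  B3 = {0, 3, 9}  B4 = {0, 1, 9}  B5 = {0, 1, 4}  B6 = {0, 4, 8}  B7 = {0, 5, 8}  B8 = {0, 5, 6}
Tree: B1–B2, B2–B3, B3–B4, B4–B5, B5–B6, B6–B7, B7–B8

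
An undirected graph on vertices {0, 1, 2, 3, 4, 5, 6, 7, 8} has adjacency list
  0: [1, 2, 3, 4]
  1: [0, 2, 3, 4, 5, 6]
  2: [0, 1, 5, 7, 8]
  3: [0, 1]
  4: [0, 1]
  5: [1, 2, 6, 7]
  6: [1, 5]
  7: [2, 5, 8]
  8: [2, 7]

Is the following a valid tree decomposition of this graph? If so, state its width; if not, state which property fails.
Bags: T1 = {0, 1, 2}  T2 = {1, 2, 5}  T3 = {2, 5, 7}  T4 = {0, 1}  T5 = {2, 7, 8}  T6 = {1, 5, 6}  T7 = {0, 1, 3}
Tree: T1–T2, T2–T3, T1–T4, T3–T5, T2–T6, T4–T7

A tree decomposition must satisfy three properties: every vertex lies in some bag; for every edge, both endpoints lie together in some bag; and for every vertex, the bags containing it form a connected subtree. Here vertex 4 appears in no bag, so the decomposition is invalid.

No — vertex 4 appears in no bag.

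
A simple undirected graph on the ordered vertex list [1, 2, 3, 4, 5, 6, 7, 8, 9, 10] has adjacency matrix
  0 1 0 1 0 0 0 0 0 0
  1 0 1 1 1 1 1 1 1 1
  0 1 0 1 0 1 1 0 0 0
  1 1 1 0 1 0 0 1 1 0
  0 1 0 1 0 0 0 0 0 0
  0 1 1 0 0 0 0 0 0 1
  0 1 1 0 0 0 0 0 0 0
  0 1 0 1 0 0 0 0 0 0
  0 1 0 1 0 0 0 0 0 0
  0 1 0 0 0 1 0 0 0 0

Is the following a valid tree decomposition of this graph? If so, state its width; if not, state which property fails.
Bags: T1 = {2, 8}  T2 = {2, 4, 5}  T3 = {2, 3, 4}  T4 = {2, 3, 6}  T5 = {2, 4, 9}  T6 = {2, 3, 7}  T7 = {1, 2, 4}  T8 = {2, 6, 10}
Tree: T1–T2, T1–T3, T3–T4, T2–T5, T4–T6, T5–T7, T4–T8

A tree decomposition must satisfy three properties: every vertex lies in some bag; for every edge, both endpoints lie together in some bag; and for every vertex, the bags containing it form a connected subtree. Here edge (4,8) lies in no bag, so the decomposition is invalid.

No — edge (4,8) lies in no bag.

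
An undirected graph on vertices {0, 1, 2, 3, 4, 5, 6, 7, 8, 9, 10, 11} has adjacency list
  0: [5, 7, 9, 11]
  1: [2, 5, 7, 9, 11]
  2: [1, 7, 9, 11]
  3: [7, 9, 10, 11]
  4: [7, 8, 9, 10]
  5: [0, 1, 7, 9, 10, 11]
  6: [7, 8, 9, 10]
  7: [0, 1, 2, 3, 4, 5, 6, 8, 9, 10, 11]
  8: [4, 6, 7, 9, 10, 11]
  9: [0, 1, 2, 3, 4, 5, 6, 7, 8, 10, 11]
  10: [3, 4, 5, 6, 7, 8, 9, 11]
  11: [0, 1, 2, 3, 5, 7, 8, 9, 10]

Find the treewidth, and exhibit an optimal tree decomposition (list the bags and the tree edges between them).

The largest bag has 5 vertices, giving width 4; this decomposition certifies tw(G) ≤ 4. Conversely, {7, 8, 9, 10, 11} is a clique of size 5, and the vertices of any clique must share a bag in every tree decomposition; so some bag has ≥ 5 vertices and tw(G) ≥ 4. Combining the bounds, tw(G) = 4.

Treewidth 4.
One such decomposition:
Bags: B1 = {5, 7, 9, 10, 11}  B2 = {1, 5, 7, 9, 11}  B3 = {7, 8, 9, 10, 11}  B4 = {3, 7, 9, 10, 11}  B5 = {4, 7, 8, 9, 10}  B6 = {0, 5, 7, 9, 11}  B7 = {6, 7, 8, 9, 10}  B8 = {1, 2, 7, 9, 11}
Tree: B1–B2, B1–B3, B1–B4, B3–B5, B1–B6, B3–B7, B2–B8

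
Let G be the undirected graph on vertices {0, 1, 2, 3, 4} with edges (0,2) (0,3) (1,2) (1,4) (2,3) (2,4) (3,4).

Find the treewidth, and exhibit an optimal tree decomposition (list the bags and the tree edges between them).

The largest bag has 3 vertices, giving width 2; this decomposition certifies tw(G) ≤ 2. Conversely, {1, 2, 4} is a clique of size 3, and the vertices of any clique must share a bag in every tree decomposition; so some bag has ≥ 3 vertices and tw(G) ≥ 2. Hence tw(G) = 2 exactly.

Treewidth 2.
Bags: B1 = {0, 2, 3}  B2 = {2, 3, 4}  B3 = {1, 2, 4}
Tree: B1–B2, B2–B3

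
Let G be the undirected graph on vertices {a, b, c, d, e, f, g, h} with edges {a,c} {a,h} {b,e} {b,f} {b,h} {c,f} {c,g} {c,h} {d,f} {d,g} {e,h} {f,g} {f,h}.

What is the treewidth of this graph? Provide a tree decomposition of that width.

Treewidth 2.
One optimal decomposition is:
Bags: B1 = {c, f, h}  B2 = {b, f, h}  B3 = {c, f, g}  B4 = {a, c, h}  B5 = {d, f, g}  B6 = {b, e, h}
Tree: B1–B2, B1–B3, B1–B4, B3–B5, B2–B6

Every bag has size at most 3, so the width is 3 − 1 = 2 and tw(G) ≤ 2. For the lower bound, the 3 vertices {a, c, h} are pairwise adjacent, and any tree decomposition puts a clique entirely inside one bag — forcing width ≥ 2. Therefore the treewidth is 2.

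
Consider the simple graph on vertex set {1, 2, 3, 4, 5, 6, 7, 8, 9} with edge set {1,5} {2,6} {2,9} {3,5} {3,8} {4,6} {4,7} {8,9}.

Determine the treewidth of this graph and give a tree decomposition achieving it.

Each bag holds 2 vertices, so the decomposition has width 1, which upper-bounds the treewidth. Since G has at least one edge (e.g. 1–5), it is not an edgeless graph, so tw(G) ≥ 1. Combining the bounds, tw(G) = 1.

Treewidth 1.
Bags: B1 = {1, 5}  B2 = {3, 5}  B3 = {3, 8}  B4 = {8, 9}  B5 = {2, 9}  B6 = {2, 6}  B7 = {4, 6}  B8 = {4, 7}
Tree: B1–B2, B2–B3, B3–B4, B4–B5, B5–B6, B6–B7, B7–B8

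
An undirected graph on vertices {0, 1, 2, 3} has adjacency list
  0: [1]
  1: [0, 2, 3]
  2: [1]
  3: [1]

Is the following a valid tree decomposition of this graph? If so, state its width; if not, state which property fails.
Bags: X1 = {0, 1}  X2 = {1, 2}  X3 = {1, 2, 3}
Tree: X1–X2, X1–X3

A tree decomposition must satisfy three properties: every vertex lies in some bag; for every edge, both endpoints lie together in some bag; and for every vertex, the bags containing it form a connected subtree. Here bags containing vertex 2 are not connected in the tree, so the decomposition is invalid.

No — bags containing vertex 2 are not connected in the tree.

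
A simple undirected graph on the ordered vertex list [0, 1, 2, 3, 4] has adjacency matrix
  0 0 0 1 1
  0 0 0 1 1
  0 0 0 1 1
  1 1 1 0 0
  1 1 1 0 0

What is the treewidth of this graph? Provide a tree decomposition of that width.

Treewidth 2.
Bags: B1 = {0, 3, 4}  B2 = {2, 3, 4}  B3 = {1, 3, 4}
Tree: B1–B2, B2–B3

Every bag has size at most 3, so the width is 3 − 1 = 2 and tw(G) ≤ 2. For the lower bound, G contains the cycle 4–0–3–2–4, so G is not a forest; only forests have treewidth ≤ 1, hence tw(G) ≥ 2. The upper and lower bounds meet at 2, so that is the treewidth.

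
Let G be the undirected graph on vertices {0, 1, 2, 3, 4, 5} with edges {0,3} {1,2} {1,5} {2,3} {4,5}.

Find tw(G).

A width-1 tree decomposition is:
Bags: B1 = {4, 5}  B2 = {1, 5}  B3 = {1, 2}  B4 = {2, 3}  B5 = {0, 3}
Tree: B1–B2, B2–B3, B3–B4, B4–B5
Every bag has size at most 2, so the width is 2 − 1 = 1 and tw(G) ≤ 1. Any graph with an edge has treewidth ≥ 1, and G has the edge 4–5. Combining the bounds, tw(G) = 1.

1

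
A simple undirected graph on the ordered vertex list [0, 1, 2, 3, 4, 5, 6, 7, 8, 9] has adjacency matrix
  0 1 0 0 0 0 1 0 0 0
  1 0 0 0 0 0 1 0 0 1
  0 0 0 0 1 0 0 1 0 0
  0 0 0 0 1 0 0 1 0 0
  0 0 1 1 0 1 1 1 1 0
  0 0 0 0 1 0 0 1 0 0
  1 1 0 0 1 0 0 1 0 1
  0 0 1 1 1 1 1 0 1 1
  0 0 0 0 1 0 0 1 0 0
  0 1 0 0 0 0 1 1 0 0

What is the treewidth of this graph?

A width-2 tree decomposition is:
Bags: B1 = {2, 4, 7}  B2 = {4, 6, 7}  B3 = {3, 4, 7}  B4 = {4, 7, 8}  B5 = {4, 5, 7}  B6 = {6, 7, 9}  B7 = {1, 6, 9}  B8 = {0, 1, 6}
Tree: B1–B2, B1–B3, B3–B4, B1–B5, B2–B6, B6–B7, B7–B8
The largest bag has 3 vertices, giving width 2; this decomposition certifies tw(G) ≤ 2. For the lower bound, the 3 vertices {0, 1, 6} are pairwise adjacent, and any tree decomposition puts a clique entirely inside one bag — forcing width ≥ 2. Therefore the treewidth is 2.

2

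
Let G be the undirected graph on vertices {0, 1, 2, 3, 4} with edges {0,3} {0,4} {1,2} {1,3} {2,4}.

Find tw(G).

A width-2 tree decomposition is:
Bags: B1 = {1, 2, 4}  B2 = {1, 3, 4}  B3 = {0, 3, 4}
Tree: B1–B2, B2–B3
Every bag has size at most 3, so the width is 3 − 1 = 2 and tw(G) ≤ 2. The edges 4–2–1–3–0–4 form a cycle, so G is not a tree and its treewidth is at least 2. Hence tw(G) = 2 exactly.

2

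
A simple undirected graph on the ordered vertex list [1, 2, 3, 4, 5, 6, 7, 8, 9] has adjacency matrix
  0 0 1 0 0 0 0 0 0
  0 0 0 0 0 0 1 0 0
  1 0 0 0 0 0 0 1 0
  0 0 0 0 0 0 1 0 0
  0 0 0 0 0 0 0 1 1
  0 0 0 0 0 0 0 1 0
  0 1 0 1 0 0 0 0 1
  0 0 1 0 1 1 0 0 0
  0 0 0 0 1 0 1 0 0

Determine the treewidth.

A width-1 tree decomposition is:
Bags: B1 = {5, 8}  B2 = {5, 9}  B3 = {3, 8}  B4 = {1, 3}  B5 = {6, 8}  B6 = {7, 9}  B7 = {4, 7}  B8 = {2, 7}
Tree: B1–B2, B1–B3, B3–B4, B1–B5, B2–B6, B6–B7, B7–B8
The largest bag has 2 vertices, giving width 1; this decomposition certifies tw(G) ≤ 1. Any graph with an edge has treewidth ≥ 1, and G has the edge 5–8. Hence tw(G) = 1 exactly.

1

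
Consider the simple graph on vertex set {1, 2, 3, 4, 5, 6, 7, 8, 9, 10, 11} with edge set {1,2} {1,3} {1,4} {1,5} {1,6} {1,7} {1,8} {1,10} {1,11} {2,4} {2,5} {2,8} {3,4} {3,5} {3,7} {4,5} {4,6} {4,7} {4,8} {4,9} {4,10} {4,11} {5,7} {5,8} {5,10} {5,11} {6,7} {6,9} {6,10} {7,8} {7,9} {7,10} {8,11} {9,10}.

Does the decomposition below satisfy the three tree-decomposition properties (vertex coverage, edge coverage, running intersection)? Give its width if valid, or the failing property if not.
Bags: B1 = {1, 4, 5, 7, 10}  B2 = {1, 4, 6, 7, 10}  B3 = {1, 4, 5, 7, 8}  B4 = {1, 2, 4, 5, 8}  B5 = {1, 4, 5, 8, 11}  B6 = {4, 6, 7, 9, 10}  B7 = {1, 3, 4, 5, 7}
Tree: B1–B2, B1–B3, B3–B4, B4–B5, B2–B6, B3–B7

Yes; width 4.

Vertex coverage: the bags together contain {1, 2, 3, 4, 5, 6, 7, 8, 9, 10, 11}, the full vertex set. Edge coverage: each edge of G has both endpoints in at least one bag. Running intersection: for every vertex, the bags containing it form a connected subtree. All three properties hold, so this is a valid tree decomposition of width max|bag| − 1 = 4, and hence tw(G) ≤ 4.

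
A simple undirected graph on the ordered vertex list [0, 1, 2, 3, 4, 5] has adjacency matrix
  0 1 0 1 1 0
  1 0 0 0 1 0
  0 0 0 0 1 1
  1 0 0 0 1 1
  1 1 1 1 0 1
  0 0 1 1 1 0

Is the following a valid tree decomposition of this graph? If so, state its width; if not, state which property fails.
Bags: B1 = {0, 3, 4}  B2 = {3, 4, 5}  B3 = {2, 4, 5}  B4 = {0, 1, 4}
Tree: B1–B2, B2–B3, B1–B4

Yes; width 2.

Checking the three conditions: (i) the bags cover all of {0, 1, 2, 3, 4, 5}; (ii) for each edge, some bag contains both endpoints; (iii) the bags containing any fixed vertex form a subtree. All hold, so the decomposition is valid with width 3 − 1 = 2.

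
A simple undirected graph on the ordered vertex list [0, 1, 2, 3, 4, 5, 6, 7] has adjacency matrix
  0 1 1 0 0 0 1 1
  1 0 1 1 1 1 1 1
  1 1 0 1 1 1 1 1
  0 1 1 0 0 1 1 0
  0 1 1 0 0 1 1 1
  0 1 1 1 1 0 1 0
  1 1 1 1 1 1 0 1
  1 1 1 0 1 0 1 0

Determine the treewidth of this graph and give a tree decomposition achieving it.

The largest bag has 5 vertices, giving width 4; this decomposition certifies tw(G) ≤ 4. Conversely, {0, 1, 2, 6, 7} is a clique of size 5, and the vertices of any clique must share a bag in every tree decomposition; so some bag has ≥ 5 vertices and tw(G) ≥ 4. Combining the bounds, tw(G) = 4.

Treewidth 4.
One such decomposition:
Bags: B1 = {1, 2, 4, 5, 6}  B2 = {1, 2, 4, 6, 7}  B3 = {0, 1, 2, 6, 7}  B4 = {1, 2, 3, 5, 6}
Tree: B1–B2, B2–B3, B1–B4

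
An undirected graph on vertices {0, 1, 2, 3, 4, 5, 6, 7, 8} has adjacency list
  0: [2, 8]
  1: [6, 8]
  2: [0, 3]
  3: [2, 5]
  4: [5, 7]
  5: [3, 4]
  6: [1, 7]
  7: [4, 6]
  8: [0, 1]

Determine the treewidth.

2

A width-2 tree decomposition is:
Bags: B1 = {0, 2, 8}  B2 = {2, 3, 8}  B3 = {3, 5, 8}  B4 = {4, 5, 8}  B5 = {4, 7, 8}  B6 = {6, 7, 8}  B7 = {1, 6, 8}
Tree: B1–B2, B2–B3, B3–B4, B4–B5, B5–B6, B6–B7
Every bag has size at most 3, so the width is 3 − 1 = 2 and tw(G) ≤ 2. For the lower bound, G contains the cycle 8–0–2–3–5–4–7–6–1–8, so G is not a forest; only forests have treewidth ≤ 1, hence tw(G) ≥ 2. Combining the bounds, tw(G) = 2.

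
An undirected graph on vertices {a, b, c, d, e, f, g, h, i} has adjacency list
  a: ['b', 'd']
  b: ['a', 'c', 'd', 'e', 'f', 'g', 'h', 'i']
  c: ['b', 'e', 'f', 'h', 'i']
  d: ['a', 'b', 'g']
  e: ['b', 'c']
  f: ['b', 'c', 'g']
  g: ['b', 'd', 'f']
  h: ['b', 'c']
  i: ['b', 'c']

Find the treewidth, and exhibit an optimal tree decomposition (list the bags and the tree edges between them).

Treewidth 2.
One optimal decomposition is:
Bags: B1 = {b, c, f}  B2 = {b, f, g}  B3 = {b, c, h}  B4 = {b, c, e}  B5 = {b, d, g}  B6 = {a, b, d}  B7 = {b, c, i}
Tree: B1–B2, B1–B3, B1–B4, B2–B5, B5–B6, B4–B7

Each bag holds 3 vertices, so the decomposition has width 2, which upper-bounds the treewidth. On the other hand G contains the 3-clique {b, d, g}. A clique must lie in a single bag of any decomposition, so no decomposition can have width below 2. Therefore the treewidth is 2.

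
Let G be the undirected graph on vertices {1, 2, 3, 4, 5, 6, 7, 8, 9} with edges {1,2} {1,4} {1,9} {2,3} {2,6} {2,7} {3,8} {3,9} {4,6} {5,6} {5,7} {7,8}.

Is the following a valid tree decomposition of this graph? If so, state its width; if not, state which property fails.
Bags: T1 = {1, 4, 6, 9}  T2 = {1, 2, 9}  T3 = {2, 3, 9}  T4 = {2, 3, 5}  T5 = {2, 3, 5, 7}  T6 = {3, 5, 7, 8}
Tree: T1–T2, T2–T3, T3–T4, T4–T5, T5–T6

No — edge (6,2) lies in no bag.

A tree decomposition must satisfy three properties: every vertex lies in some bag; for every edge, both endpoints lie together in some bag; and for every vertex, the bags containing it form a connected subtree. Here edge (6,2) lies in no bag, so the decomposition is invalid.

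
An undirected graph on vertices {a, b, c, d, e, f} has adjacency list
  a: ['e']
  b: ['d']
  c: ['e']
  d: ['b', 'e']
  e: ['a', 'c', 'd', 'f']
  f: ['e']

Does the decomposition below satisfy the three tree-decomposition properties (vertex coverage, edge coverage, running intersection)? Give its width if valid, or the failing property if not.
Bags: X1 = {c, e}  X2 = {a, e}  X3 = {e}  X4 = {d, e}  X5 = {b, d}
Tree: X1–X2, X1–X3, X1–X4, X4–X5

A tree decomposition must satisfy three properties: every vertex lies in some bag; for every edge, both endpoints lie together in some bag; and for every vertex, the bags containing it form a connected subtree. Here vertex f appears in no bag, so the decomposition is invalid.

No — vertex f appears in no bag.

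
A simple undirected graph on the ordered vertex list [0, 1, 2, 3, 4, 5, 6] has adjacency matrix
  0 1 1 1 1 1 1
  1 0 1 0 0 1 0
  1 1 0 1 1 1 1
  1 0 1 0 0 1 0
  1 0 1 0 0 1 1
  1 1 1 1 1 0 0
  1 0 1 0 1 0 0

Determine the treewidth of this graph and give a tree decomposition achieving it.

Treewidth 3.
One optimal decomposition is:
Bags: B1 = {0, 2, 4, 5}  B2 = {0, 2, 4, 6}  B3 = {0, 2, 3, 5}  B4 = {0, 1, 2, 5}
Tree: B1–B2, B1–B3, B3–B4

The largest bag has 4 vertices, giving width 3; this decomposition certifies tw(G) ≤ 3. On the other hand G contains the 4-clique {0, 1, 2, 5}. A clique must lie in a single bag of any decomposition, so no decomposition can have width below 3. Hence tw(G) = 3 exactly.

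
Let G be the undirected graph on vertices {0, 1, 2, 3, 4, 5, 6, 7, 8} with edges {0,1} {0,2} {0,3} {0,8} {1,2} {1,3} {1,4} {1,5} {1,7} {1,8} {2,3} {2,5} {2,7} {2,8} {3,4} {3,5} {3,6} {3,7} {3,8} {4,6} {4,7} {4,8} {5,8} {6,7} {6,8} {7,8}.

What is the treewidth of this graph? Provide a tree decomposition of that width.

Treewidth 4.
One such decomposition:
Bags: B1 = {3, 4, 6, 7, 8}  B2 = {1, 3, 4, 7, 8}  B3 = {1, 2, 3, 7, 8}  B4 = {0, 1, 2, 3, 8}  B5 = {1, 2, 3, 5, 8}
Tree: B1–B2, B2–B3, B3–B4, B3–B5

Each bag holds 5 vertices, so the decomposition has width 4, which upper-bounds the treewidth. For the lower bound, the 5 vertices {0, 1, 2, 3, 8} are pairwise adjacent, and any tree decomposition puts a clique entirely inside one bag — forcing width ≥ 4. Combining the bounds, tw(G) = 4.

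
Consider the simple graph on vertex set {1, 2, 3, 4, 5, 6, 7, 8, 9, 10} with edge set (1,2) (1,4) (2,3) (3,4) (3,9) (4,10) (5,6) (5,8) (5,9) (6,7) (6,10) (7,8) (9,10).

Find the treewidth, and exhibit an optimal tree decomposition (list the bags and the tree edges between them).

Treewidth 2.
One optimal decomposition is:
Bags: B1 = {1, 2, 4}  B2 = {2, 3, 4}  B3 = {3, 4, 10}  B4 = {3, 9, 10}  B5 = {6, 9, 10}  B6 = {5, 6, 9}  B7 = {5, 6, 7}  B8 = {5, 7, 8}
Tree: B1–B2, B2–B3, B3–B4, B4–B5, B5–B6, B6–B7, B7–B8

Every bag has size at most 3, so the width is 3 − 1 = 2 and tw(G) ≤ 2. Since 1–2–3–4–1 is a cycle in G, G is not acyclic. Forests are exactly the graphs of treewidth ≤ 1, so tw(G) ≥ 2. Combining the bounds, tw(G) = 2.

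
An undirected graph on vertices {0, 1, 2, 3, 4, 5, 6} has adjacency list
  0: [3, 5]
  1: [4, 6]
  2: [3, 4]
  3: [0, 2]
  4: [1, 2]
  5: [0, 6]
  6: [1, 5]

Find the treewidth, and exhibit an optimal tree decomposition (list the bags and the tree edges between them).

Treewidth 2.
One such decomposition:
Bags: B1 = {0, 2, 3}  B2 = {0, 2, 4}  B3 = {0, 1, 4}  B4 = {0, 1, 6}  B5 = {0, 5, 6}
Tree: B1–B2, B2–B3, B3–B4, B4–B5

The largest bag has 3 vertices, giving width 2; this decomposition certifies tw(G) ≤ 2. Since 0–3–2–4–1–6–5–0 is a cycle in G, G is not acyclic. Forests are exactly the graphs of treewidth ≤ 1, so tw(G) ≥ 2. Therefore the treewidth is 2.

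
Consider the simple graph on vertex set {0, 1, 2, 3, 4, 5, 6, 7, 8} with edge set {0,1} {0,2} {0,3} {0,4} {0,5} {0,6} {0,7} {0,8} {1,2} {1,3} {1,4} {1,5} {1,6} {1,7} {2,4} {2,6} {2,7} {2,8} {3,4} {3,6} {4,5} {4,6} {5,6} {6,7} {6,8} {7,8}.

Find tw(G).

A width-4 tree decomposition is:
Bags: B1 = {0, 1, 2, 4, 6}  B2 = {0, 1, 2, 6, 7}  B3 = {0, 2, 6, 7, 8}  B4 = {0, 1, 3, 4, 6}  B5 = {0, 1, 4, 5, 6}
Tree: B1–B2, B2–B3, B1–B4, B1–B5
The largest bag has 5 vertices, giving width 4; this decomposition certifies tw(G) ≤ 4. For the lower bound, the 5 vertices {0, 2, 6, 7, 8} are pairwise adjacent, and any tree decomposition puts a clique entirely inside one bag — forcing width ≥ 4. Hence tw(G) = 4 exactly.

4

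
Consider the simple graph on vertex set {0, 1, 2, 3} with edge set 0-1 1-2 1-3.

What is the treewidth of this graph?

1

A width-1 tree decomposition is:
Bags: B1 = {0, 1}  B2 = {1, 2}  B3 = {1, 3}
Tree: B1–B2, B2–B3
The largest bag has 2 vertices, giving width 1; this decomposition certifies tw(G) ≤ 1. G has an edge, so its treewidth is at least 1. Hence tw(G) = 1 exactly.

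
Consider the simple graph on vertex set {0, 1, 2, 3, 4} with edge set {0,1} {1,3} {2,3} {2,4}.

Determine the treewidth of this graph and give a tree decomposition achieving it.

Treewidth 1.
One such decomposition:
Bags: B1 = {2, 4}  B2 = {2, 3}  B3 = {1, 3}  B4 = {0, 1}
Tree: B1–B2, B2–B3, B3–B4

The largest bag has 2 vertices, giving width 1; this decomposition certifies tw(G) ≤ 1. G has an edge, so its treewidth is at least 1. Therefore the treewidth is 1.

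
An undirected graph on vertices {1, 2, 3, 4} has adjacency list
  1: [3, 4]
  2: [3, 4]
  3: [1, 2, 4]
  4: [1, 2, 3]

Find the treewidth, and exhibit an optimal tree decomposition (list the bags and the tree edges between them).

Treewidth 2.
One optimal decomposition is:
Bags: B1 = {1, 3, 4}  B2 = {2, 3, 4}
Tree: B1–B2

Every bag has size at most 3, so the width is 3 − 1 = 2 and tw(G) ≤ 2. On the other hand G contains the 3-clique {1, 3, 4}. A clique must lie in a single bag of any decomposition, so no decomposition can have width below 2. The upper and lower bounds meet at 2, so that is the treewidth.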